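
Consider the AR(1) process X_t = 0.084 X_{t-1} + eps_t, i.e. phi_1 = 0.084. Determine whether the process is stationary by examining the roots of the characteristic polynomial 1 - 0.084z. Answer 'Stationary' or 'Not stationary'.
\text{Stationary}

The AR(p) characteristic polynomial is P(z) = 1 - 0.084z.
Stationarity requires all roots to lie outside the unit circle, i.e. |z| > 1 for every root.
This is linear in z: 1 + (-0.084) z = 0  =>  z = -1/(-0.084) = 11.904762,  |z| = 11.904762.
Moduli of all roots: 11.9048.
All moduli strictly greater than 1? Yes.
Verdict: Stationary.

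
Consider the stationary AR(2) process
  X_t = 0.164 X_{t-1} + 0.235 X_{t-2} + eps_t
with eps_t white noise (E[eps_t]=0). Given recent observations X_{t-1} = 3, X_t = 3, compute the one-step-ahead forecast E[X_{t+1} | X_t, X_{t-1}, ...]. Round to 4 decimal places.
E[X_{t+1} \mid \mathcal F_t] = 1.1970

For an AR(p) model X_t = c + sum_i phi_i X_{t-i} + eps_t, the
one-step-ahead conditional mean is
  E[X_{t+1} | X_t, ...] = c + sum_i phi_i X_{t+1-i}.
Substitute known values:
  E[X_{t+1} | ...] = (0.164) * (3) + (0.235) * (3)
                   = 1.1970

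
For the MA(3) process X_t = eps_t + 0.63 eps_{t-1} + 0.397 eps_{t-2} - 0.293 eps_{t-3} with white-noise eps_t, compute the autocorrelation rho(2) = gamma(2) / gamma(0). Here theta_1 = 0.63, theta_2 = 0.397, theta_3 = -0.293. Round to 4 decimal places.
\rho(2) = 0.1295

For an MA(q) process with theta_0 = 1, the autocovariance is
  gamma(k) = sigma^2 * sum_{i=0..q-k} theta_i * theta_{i+k},
and rho(k) = gamma(k) / gamma(0). Sigma^2 cancels.
  numerator   = (1)*(0.397) + (0.63)*(-0.293) = 0.21241.
  denominator = (1)^2 + (0.63)^2 + (0.397)^2 + (-0.293)^2 = 1.640358.
  rho(2) = 0.21241 / 1.640358 = 0.1295.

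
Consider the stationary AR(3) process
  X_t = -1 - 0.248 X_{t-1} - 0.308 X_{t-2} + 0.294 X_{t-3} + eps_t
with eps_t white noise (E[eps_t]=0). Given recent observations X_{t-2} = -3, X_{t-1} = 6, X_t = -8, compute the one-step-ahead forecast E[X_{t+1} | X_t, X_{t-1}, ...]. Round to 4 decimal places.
E[X_{t+1} \mid \mathcal F_t] = -1.7460

For an AR(p) model X_t = c + sum_i phi_i X_{t-i} + eps_t, the
one-step-ahead conditional mean is
  E[X_{t+1} | X_t, ...] = c + sum_i phi_i X_{t+1-i}.
Substitute known values:
  E[X_{t+1} | ...] = -1 + (-0.248) * (-8) + (-0.308) * (6) + (0.294) * (-3)
                   = -1.7460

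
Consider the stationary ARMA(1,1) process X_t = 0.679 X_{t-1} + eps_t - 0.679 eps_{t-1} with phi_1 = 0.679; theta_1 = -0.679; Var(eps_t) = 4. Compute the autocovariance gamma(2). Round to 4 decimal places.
\gamma(2) = 0.0000

Multiply the model equation by X_{t-k} and take expectations. With theta_0 = psi_0 = 1 and psi_j the MA(infinity) weights, this gives
  gamma(k) - sum_i phi_i gamma(k-i) = c_k,
  c_k = sigma^2 * sum_{j=k..q} theta_j psi_{j-k}   (c_k = 0 for k > q),
using gamma(-m) = gamma(m).
psi-weights needed (psi_j = theta_j + sum_i phi_i psi_{j-i}):
  psi_1 = theta_1 + phi_1 = -0.679 + (0.679) = 0
Right-hand sides:
  c_0 = sigma^2 (1 + theta_1 psi_1) = 4 * (1 + (-0.679)(0)) = 4 * 1 = 4
  c_1 = sigma^2 theta_1 = 4 * (-0.679) = -2.716
  c_2 = 0
Equations for k = 0 and k = 1 (AR order 1):
  gamma(0) = phi_1 gamma(1) + c_0
  gamma(1) = phi_1 gamma(0) + c_1
Substituting the second into the first: gamma(0) (1 - phi_1^2) = c_0 + phi_1 c_1, so
  gamma(0) = (c_0 + phi_1 c_1) / (1 - phi_1^2) = (4 + (0.679)(-2.716)) / (1 - (0.679)^2) = 2.155836 / 0.538959 = 4.
  gamma(1) = phi_1 gamma(0) + c_1 = (0.679)(4) + (-2.716) = 0.
For k = 2 (> q): gamma(2) = phi_1 gamma(1) = (0.679)(0) = 0.
Therefore gamma(2) = 0.0000 (to 4 decimal places).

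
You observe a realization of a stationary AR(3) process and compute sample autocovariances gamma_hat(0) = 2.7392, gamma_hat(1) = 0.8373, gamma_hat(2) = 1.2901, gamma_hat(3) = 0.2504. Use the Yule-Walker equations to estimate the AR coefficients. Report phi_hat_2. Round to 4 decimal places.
\hat\phi_{2} = 0.4450

The Yule-Walker equations for an AR(p) process read, in matrix form,
  Gamma_p phi = r_p,   with   (Gamma_p)_{ij} = gamma(|i - j|),
                       (r_p)_i = gamma(i),   i,j = 1..p.
Substitute the sample gammas (Toeplitz matrix and right-hand side of size 3):
  Gamma_p = [[2.7392, 0.8373, 1.2901], [0.8373, 2.7392, 0.8373], [1.2901, 0.8373, 2.7392]]
  r_p     = [0.8373, 1.2901, 0.2504]
Written out (R1..R3):
  (R1) 2.7392 phi_1 + 0.8373 phi_2 + 1.2901 phi_3 = 0.8373
  (R2) 0.8373 phi_1 + 2.7392 phi_2 + 0.8373 phi_3 = 1.2901
  (R3) 1.2901 phi_1 + 0.8373 phi_2 + 2.7392 phi_3 = 0.2504
Gaussian elimination:
  R2 <- R2 - (0.8373/2.7392) R1 = R2 - (0.305673) R1:  2.48326 phi_2 + 0.442951 phi_3 = 1.03416
  R3 <- R3 - (1.2901/2.7392) R1 = R3 - (0.470977) R1:  0.442951 phi_2 + 2.131593 phi_3 = -0.143949
  R3 <- R3 - (0.442951/2.48326) R2 = R3 - (0.178375) R2:  2.052581 phi_3 = -0.328417
Back-substitution:
  phi_hat_3 = -0.328417 / 2.052581 = -0.160002
  phi_hat_2 = (1.03416 - (0.442951)(-0.160002)) / 2.48326 = 0.444993
  phi_hat_1 = (0.8373 - (0.8373)(0.444993) - (1.2901)(-0.160002)) / 2.7392 = 0.245008
So phi_hat = [0.2450, 0.4450, -0.1600].
Therefore phi_hat_2 = 0.4450.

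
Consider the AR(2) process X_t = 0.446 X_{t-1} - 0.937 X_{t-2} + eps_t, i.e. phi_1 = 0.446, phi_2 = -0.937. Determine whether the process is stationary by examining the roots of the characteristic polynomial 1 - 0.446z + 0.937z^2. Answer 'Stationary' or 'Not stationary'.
\text{Stationary}

The AR(p) characteristic polynomial is P(z) = 1 - 0.446z + 0.937z^2.
Stationarity requires all roots to lie outside the unit circle, i.e. |z| > 1 for every root.
Set 1 + (-0.446) z + (0.937) z^2 = 0, i.e. a z^2 + b z + c = 0 with a = 0.937, b = -0.446, c = 1.
Discriminant D = b^2 - 4ac = (-0.446)^2 - 4*(0.937)*1 = 0.198916 - (3.748) = -3.549084.
D < 0, so the roots are the complex-conjugate pair z = (-b +/- i sqrt(-D)) / (2a) = 0.238 +/- 1.0053i.
For a conjugate pair |z|^2 = z * conj(z) = (product of roots) = c/a = 1/(0.937) = 1.067236, so |z| = sqrt(1.067236) = 1.0331 for both roots.
Moduli of all roots: 1.0331, 1.0331.
All moduli strictly greater than 1? Yes.
Verdict: Stationary.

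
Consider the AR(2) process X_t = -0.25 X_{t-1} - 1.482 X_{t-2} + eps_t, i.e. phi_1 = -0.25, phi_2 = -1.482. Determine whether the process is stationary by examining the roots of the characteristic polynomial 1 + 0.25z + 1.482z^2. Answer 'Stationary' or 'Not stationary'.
\text{Not stationary}

The AR(p) characteristic polynomial is P(z) = 1 + 0.25z + 1.482z^2.
Stationarity requires all roots to lie outside the unit circle, i.e. |z| > 1 for every root.
Set 1 + (0.25) z + (1.482) z^2 = 0, i.e. a z^2 + b z + c = 0 with a = 1.482, b = 0.25, c = 1.
Discriminant D = b^2 - 4ac = (0.25)^2 - 4*(1.482)*1 = 0.0625 - (5.928) = -5.8655.
D < 0, so the roots are the complex-conjugate pair z = (-b +/- i sqrt(-D)) / (2a) = -0.0843 +/- 0.8171i.
For a conjugate pair |z|^2 = z * conj(z) = (product of roots) = c/a = 1/(1.482) = 0.674764, so |z| = sqrt(0.674764) = 0.8214 for both roots.
Moduli of all roots: 0.8214, 0.8214.
All moduli strictly greater than 1? No.
Verdict: Not stationary.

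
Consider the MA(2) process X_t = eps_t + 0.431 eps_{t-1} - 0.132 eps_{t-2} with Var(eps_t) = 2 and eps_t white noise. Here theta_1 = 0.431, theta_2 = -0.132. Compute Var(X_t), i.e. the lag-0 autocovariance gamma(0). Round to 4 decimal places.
\gamma(0) = 2.4064

For an MA(q) process X_t = eps_t + sum_i theta_i eps_{t-i} with
Var(eps_t) = sigma^2, the variance is
  gamma(0) = sigma^2 * (1 + sum_i theta_i^2).
  sum_i theta_i^2 = (0.431)^2 + (-0.132)^2 = 0.185761 + 0.017424 = 0.203185.
  gamma(0) = 2 * (1 + 0.203185) = 2 * 1.203185 = 2.40637, which rounds to 2.4064.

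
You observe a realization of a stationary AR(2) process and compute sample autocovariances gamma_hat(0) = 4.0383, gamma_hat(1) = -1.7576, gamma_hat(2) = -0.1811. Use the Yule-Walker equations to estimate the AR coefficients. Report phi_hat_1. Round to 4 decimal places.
\hat\phi_{1} = -0.5610

The Yule-Walker equations for an AR(p) process read, in matrix form,
  Gamma_p phi = r_p,   with   (Gamma_p)_{ij} = gamma(|i - j|),
                       (r_p)_i = gamma(i),   i,j = 1..p.
Substitute the sample gammas (Toeplitz matrix and right-hand side of size 2):
  Gamma_p = [[4.0383, -1.7576], [-1.7576, 4.0383]]
  r_p     = [-1.7576, -0.1811]
Written out:
  4.0383 phi_1 - 1.7576 phi_2 = -1.7576
  -1.7576 phi_1 + 4.0383 phi_2 = -0.1811
Solve by Cramer's rule:
  det = gamma(0)^2 - gamma(1)^2 = (4.0383)^2 - (-1.7576)^2 = 16.30786689 - 3.08915776 = 13.21870913
  phi_hat_1 = [gamma(1) gamma(0) - gamma(1) gamma(2)] / det = [(-1.7576)(4.0383) - (-1.7576)(-0.1811)] / 13.21870913 = -7.41601744 / 13.21870913 = -0.561
  phi_hat_2 = [gamma(0) gamma(2) - gamma(1)^2] / det = [(4.0383)(-0.1811) - (-1.7576)^2] / 13.21870913 = -3.82049389 / 13.21870913 = -0.289
So phi_hat = [-0.5610, -0.2890].
Therefore phi_hat_1 = -0.5610.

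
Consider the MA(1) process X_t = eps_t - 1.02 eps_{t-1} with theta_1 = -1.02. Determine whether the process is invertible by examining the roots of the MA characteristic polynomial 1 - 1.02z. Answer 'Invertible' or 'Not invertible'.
\text{Not invertible}

The MA(q) characteristic polynomial is P(z) = 1 - 1.02z.
Invertibility requires all roots to lie outside the unit circle, i.e. |z| > 1 for every root.
This is linear in z: 1 + (-1.02) z = 0  =>  z = -1/(-1.02) = 0.980392,  |z| = 0.980392.
Moduli of all roots: 0.9804.
All moduli strictly greater than 1? No.
Verdict: Not invertible.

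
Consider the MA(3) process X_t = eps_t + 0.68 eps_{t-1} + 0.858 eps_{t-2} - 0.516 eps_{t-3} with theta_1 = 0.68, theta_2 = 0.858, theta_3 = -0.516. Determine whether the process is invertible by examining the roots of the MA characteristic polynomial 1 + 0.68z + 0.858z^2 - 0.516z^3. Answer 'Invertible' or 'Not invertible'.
\text{Not invertible}

The MA(q) characteristic polynomial is P(z) = 1 + 0.68z + 0.858z^2 - 0.516z^3.
Invertibility requires all roots to lie outside the unit circle, i.e. |z| > 1 for every root.
Degree 3: look for a simple real root z0 first, then factor out (1 - z/z0) and solve the remaining quadratic.
Testing z0 = 2.5: P(2.5) = 1 + (0.68)(2.5) + (0.858)(2.5)^2 + (-0.516)(2.5)^3
  = 1 + (1.7) + (5.3625) + (-8.0625) = 0.  So z_0 = 2.5 is a root, |z_0| = 2.5.
Divide out the factor (1 - 0.4 z) = (1 - z/z0) (since 1/z0 = 0.4):
  P(z) = (1 - 0.4 z)(1 + (1.08) z + (1.29) z^2)
  [check: z-coef 1.08 - (0.4) = 0.68; z^2-coef 1.29 - (0.4)(1.08) = 0.858; z^3-coef -(0.4)(1.29) = -0.516.]
Remaining roots from the quadratic factor 1 + (1.08) z + (1.29) z^2:
  Set 1 + (1.08) z + (1.29) z^2 = 0, i.e. a z^2 + b z + c = 0 with a = 1.29, b = 1.08, c = 1.
  Discriminant D = b^2 - 4ac = (1.08)^2 - 4*(1.29)*1 = 1.1664 - (5.16) = -3.9936.
  D < 0, so the roots are the complex-conjugate pair z = (-b +/- i sqrt(-D)) / (2a) = -0.4186 +/- 0.7746i.
  For a conjugate pair |z|^2 = z * conj(z) = (product of roots) = c/a = 1/(1.29) = 0.775194, so |z| = sqrt(0.775194) = 0.8805 for both roots.
Moduli of all roots: 2.5000, 0.8805, 0.8805.
All moduli strictly greater than 1? No.
Verdict: Not invertible.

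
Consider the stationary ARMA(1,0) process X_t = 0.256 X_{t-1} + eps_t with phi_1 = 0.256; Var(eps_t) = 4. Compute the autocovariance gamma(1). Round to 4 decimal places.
\gamma(1) = 1.0958

Multiply the model equation by X_{t-k} and take expectations. With theta_0 = psi_0 = 1 and psi_j the MA(infinity) weights, this gives
  gamma(k) - sum_i phi_i gamma(k-i) = c_k,
  c_k = sigma^2 * sum_{j=k..q} theta_j psi_{j-k}   (c_k = 0 for k > q),
using gamma(-m) = gamma(m).
Pure AR (q = 0): c_0 = sigma^2 = 4, c_k = 0 for k >= 1.
Equations for k = 0 and k = 1 (AR order 1):
  gamma(0) = phi_1 gamma(1) + c_0
  gamma(1) = phi_1 gamma(0) + c_1
Substituting the second into the first: gamma(0) (1 - phi_1^2) = c_0 + phi_1 c_1, so
  gamma(0) = c_0 / (1 - phi_1^2) = 4 / (1 - (0.256)^2) = 4 / 0.934464 = 4.280529.
  gamma(1) = phi_1 gamma(0) = (0.256)(4.280529) = 1.095815.
Therefore gamma(1) = 1.0958 (to 4 decimal places).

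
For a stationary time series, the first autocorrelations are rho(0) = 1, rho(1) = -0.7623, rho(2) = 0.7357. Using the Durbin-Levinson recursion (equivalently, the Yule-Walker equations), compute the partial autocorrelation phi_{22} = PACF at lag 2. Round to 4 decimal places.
\phi_{22} = 0.3691

The PACF at lag k is phi_{kk}, the last component of the solution
to the Yule-Walker system G_k phi = r_k where
  (G_k)_{ij} = rho(|i - j|), (r_k)_i = rho(i), i,j = 1..k.
Equivalently, Durbin-Levinson gives phi_{kk} iteratively:
  phi_{11} = rho(1)
  phi_{kk} = [rho(k) - sum_{j=1..k-1} phi_{k-1,j} rho(k-j)]
            / [1 - sum_{j=1..k-1} phi_{k-1,j} rho(j)],
  phi_{k,j} = phi_{k-1,j} - phi_{kk} phi_{k-1,k-j},  j = 1..k-1.
Step k = 1:
  phi_11 = rho(1) = -0.7623.
Step k = 2:
  phi_22 = [rho(2) - phi_11 rho(1)] / [1 - phi_11 rho(1)] = [0.7357 - (-0.7623)(-0.7623)] / [1 - (-0.7623)(-0.7623)]
         = 0.15459871 / 0.41889871 = 0.3691.
Therefore phi_{22} = 0.3691.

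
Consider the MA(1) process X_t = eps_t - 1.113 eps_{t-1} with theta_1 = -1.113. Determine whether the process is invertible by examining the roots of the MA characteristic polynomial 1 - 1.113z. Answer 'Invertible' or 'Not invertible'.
\text{Not invertible}

The MA(q) characteristic polynomial is P(z) = 1 - 1.113z.
Invertibility requires all roots to lie outside the unit circle, i.e. |z| > 1 for every root.
This is linear in z: 1 + (-1.113) z = 0  =>  z = -1/(-1.113) = 0.898473,  |z| = 0.898473.
Moduli of all roots: 0.8985.
All moduli strictly greater than 1? No.
Verdict: Not invertible.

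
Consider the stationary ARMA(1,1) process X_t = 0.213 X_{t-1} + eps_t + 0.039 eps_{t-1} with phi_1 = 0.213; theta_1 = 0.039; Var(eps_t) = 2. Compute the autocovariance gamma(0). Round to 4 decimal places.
\gamma(0) = 2.1330

Multiply the model equation by X_{t-k} and take expectations. With theta_0 = psi_0 = 1 and psi_j the MA(infinity) weights, this gives
  gamma(k) - sum_i phi_i gamma(k-i) = c_k,
  c_k = sigma^2 * sum_{j=k..q} theta_j psi_{j-k}   (c_k = 0 for k > q),
using gamma(-m) = gamma(m).
psi-weights needed (psi_j = theta_j + sum_i phi_i psi_{j-i}):
  psi_1 = theta_1 + phi_1 = 0.039 + (0.213) = 0.252
Right-hand sides:
  c_0 = sigma^2 (1 + theta_1 psi_1) = 2 * (1 + (0.039)(0.252)) = 2 * 1.009828 = 2.019656
  c_1 = sigma^2 theta_1 = 2 * (0.039) = 0.078
  c_2 = 0
Equations for k = 0 and k = 1 (AR order 1):
  gamma(0) = phi_1 gamma(1) + c_0
  gamma(1) = phi_1 gamma(0) + c_1
Substituting the second into the first: gamma(0) (1 - phi_1^2) = c_0 + phi_1 c_1, so
  gamma(0) = (c_0 + phi_1 c_1) / (1 - phi_1^2) = (2.019656 + (0.213)(0.078)) / (1 - (0.213)^2) = 2.03627 / 0.954631 = 2.133044.
Therefore gamma(0) = 2.1330 (to 4 decimal places).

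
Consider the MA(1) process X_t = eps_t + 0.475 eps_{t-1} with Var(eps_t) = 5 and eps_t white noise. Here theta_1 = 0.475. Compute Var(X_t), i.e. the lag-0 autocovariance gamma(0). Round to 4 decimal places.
\gamma(0) = 6.1281

For an MA(q) process X_t = eps_t + sum_i theta_i eps_{t-i} with
Var(eps_t) = sigma^2, the variance is
  gamma(0) = sigma^2 * (1 + sum_i theta_i^2).
  sum_i theta_i^2 = (0.475)^2 = 0.225625.
  gamma(0) = 5 * (1 + 0.225625) = 5 * 1.225625 = 6.128125, which rounds to 6.1281.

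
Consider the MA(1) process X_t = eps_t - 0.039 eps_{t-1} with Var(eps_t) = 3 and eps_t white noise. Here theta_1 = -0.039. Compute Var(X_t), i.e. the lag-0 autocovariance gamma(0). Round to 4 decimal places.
\gamma(0) = 3.0046

For an MA(q) process X_t = eps_t + sum_i theta_i eps_{t-i} with
Var(eps_t) = sigma^2, the variance is
  gamma(0) = sigma^2 * (1 + sum_i theta_i^2).
  sum_i theta_i^2 = (-0.039)^2 = 0.001521.
  gamma(0) = 3 * (1 + 0.001521) = 3 * 1.001521 = 3.004563, which rounds to 3.0046.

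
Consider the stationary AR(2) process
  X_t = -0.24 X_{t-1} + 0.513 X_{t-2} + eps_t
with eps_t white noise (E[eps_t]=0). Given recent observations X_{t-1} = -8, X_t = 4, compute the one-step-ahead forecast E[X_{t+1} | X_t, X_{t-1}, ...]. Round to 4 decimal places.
E[X_{t+1} \mid \mathcal F_t] = -5.0640

For an AR(p) model X_t = c + sum_i phi_i X_{t-i} + eps_t, the
one-step-ahead conditional mean is
  E[X_{t+1} | X_t, ...] = c + sum_i phi_i X_{t+1-i}.
Substitute known values:
  E[X_{t+1} | ...] = (-0.24) * (4) + (0.513) * (-8)
                   = -5.0640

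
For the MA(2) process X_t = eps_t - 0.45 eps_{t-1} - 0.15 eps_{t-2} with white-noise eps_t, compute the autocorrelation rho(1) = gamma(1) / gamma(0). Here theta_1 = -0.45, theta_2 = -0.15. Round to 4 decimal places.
\rho(1) = -0.3122

For an MA(q) process with theta_0 = 1, the autocovariance is
  gamma(k) = sigma^2 * sum_{i=0..q-k} theta_i * theta_{i+k},
and rho(k) = gamma(k) / gamma(0). Sigma^2 cancels.
  numerator   = (1)*(-0.45) + (-0.45)*(-0.15) = -0.3825.
  denominator = (1)^2 + (-0.45)^2 + (-0.15)^2 = 1.225.
  rho(1) = -0.3825 / 1.225 = -0.3122.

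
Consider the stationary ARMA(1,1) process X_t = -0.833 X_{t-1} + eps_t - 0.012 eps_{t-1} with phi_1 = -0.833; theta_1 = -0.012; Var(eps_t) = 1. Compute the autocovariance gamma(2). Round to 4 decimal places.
\gamma(2) = 2.3224

Multiply the model equation by X_{t-k} and take expectations. With theta_0 = psi_0 = 1 and psi_j the MA(infinity) weights, this gives
  gamma(k) - sum_i phi_i gamma(k-i) = c_k,
  c_k = sigma^2 * sum_{j=k..q} theta_j psi_{j-k}   (c_k = 0 for k > q),
using gamma(-m) = gamma(m).
psi-weights needed (psi_j = theta_j + sum_i phi_i psi_{j-i}):
  psi_1 = theta_1 + phi_1 = -0.012 + (-0.833) = -0.845
Right-hand sides:
  c_0 = sigma^2 (1 + theta_1 psi_1) = 1 * (1 + (-0.012)(-0.845)) = 1 * 1.01014 = 1.01014
  c_1 = sigma^2 theta_1 = 1 * (-0.012) = -0.012
  c_2 = 0
Equations for k = 0 and k = 1 (AR order 1):
  gamma(0) = phi_1 gamma(1) + c_0
  gamma(1) = phi_1 gamma(0) + c_1
Substituting the second into the first: gamma(0) (1 - phi_1^2) = c_0 + phi_1 c_1, so
  gamma(0) = (c_0 + phi_1 c_1) / (1 - phi_1^2) = (1.01014 + (-0.833)(-0.012)) / (1 - (-0.833)^2) = 1.020136 / 0.306111 = 3.332569.
  gamma(1) = phi_1 gamma(0) + c_1 = (-0.833)(3.332569) + (-0.012) = -2.78803.
For k = 2 (> q): gamma(2) = phi_1 gamma(1) = (-0.833)(-2.78803) = 2.322429.
Therefore gamma(2) = 2.3224 (to 4 decimal places).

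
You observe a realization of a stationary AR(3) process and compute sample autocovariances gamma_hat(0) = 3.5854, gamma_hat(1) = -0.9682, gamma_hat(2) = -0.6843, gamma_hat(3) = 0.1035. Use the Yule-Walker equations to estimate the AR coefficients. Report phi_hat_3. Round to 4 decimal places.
\hat\phi_{3} = -0.1340

The Yule-Walker equations for an AR(p) process read, in matrix form,
  Gamma_p phi = r_p,   with   (Gamma_p)_{ij} = gamma(|i - j|),
                       (r_p)_i = gamma(i),   i,j = 1..p.
Substitute the sample gammas (Toeplitz matrix and right-hand side of size 3):
  Gamma_p = [[3.5854, -0.9682, -0.6843], [-0.9682, 3.5854, -0.9682], [-0.6843, -0.9682, 3.5854]]
  r_p     = [-0.9682, -0.6843, 0.1035]
Written out (R1..R3):
  (R1) 3.5854 phi_1 - 0.9682 phi_2 - 0.6843 phi_3 = -0.9682
  (R2) -0.9682 phi_1 + 3.5854 phi_2 - 0.9682 phi_3 = -0.6843
  (R3) -0.6843 phi_1 - 0.9682 phi_2 + 3.5854 phi_3 = 0.1035
Gaussian elimination:
  R2 <- R2 - (-0.9682/3.5854) R1 = R2 - (-0.27004) R1:  3.323948 phi_2 - 1.152988 phi_3 = -0.945752
  R3 <- R3 - (-0.6843/3.5854) R1 = R3 - (-0.190857) R1:  -1.152988 phi_2 + 3.454796 phi_3 = -0.081288
  R3 <- R3 - (-1.152988/3.323948) R2 = R3 - (-0.346873) R2:  3.054856 phi_3 = -0.409344
Back-substitution:
  phi_hat_3 = -0.409344 / 3.054856 = -0.133998
  phi_hat_2 = (-0.945752 - (-1.152988)(-0.133998)) / 3.323948 = -0.331007
  phi_hat_1 = (-0.9682 - (-0.9682)(-0.331007) - (-0.6843)(-0.133998)) / 3.5854 = -0.384999
So phi_hat = [-0.3850, -0.3310, -0.1340].
Therefore phi_hat_3 = -0.1340.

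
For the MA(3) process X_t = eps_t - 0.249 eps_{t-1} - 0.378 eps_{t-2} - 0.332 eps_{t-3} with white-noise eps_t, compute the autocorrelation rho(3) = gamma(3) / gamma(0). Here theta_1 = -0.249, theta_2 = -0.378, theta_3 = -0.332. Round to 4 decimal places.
\rho(3) = -0.2525

For an MA(q) process with theta_0 = 1, the autocovariance is
  gamma(k) = sigma^2 * sum_{i=0..q-k} theta_i * theta_{i+k},
and rho(k) = gamma(k) / gamma(0). Sigma^2 cancels.
  numerator   = (1)*(-0.332) = -0.332.
  denominator = (1)^2 + (-0.249)^2 + (-0.378)^2 + (-0.332)^2 = 1.315109.
  rho(3) = -0.332 / 1.315109 = -0.2525.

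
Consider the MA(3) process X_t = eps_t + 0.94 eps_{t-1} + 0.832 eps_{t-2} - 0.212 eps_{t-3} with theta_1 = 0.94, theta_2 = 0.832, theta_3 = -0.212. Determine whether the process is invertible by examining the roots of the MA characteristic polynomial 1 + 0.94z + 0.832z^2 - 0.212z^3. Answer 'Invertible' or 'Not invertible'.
\text{Not invertible}

The MA(q) characteristic polynomial is P(z) = 1 + 0.94z + 0.832z^2 - 0.212z^3.
Invertibility requires all roots to lie outside the unit circle, i.e. |z| > 1 for every root.
Degree 3: look for a simple real root z0 first, then factor out (1 - z/z0) and solve the remaining quadratic.
Testing z0 = 5: P(5) = 1 + (0.94)(5) + (0.832)(5)^2 + (-0.212)(5)^3
  = 1 + (4.7) + (20.8) + (-26.5) = 0.  So z_0 = 5 is a root, |z_0| = 5.
Divide out the factor (1 - 0.2 z) = (1 - z/z0) (since 1/z0 = 0.2):
  P(z) = (1 - 0.2 z)(1 + (1.14) z + (1.06) z^2)
  [check: z-coef 1.14 - (0.2) = 0.94; z^2-coef 1.06 - (0.2)(1.14) = 0.832; z^3-coef -(0.2)(1.06) = -0.212.]
Remaining roots from the quadratic factor 1 + (1.14) z + (1.06) z^2:
  Set 1 + (1.14) z + (1.06) z^2 = 0, i.e. a z^2 + b z + c = 0 with a = 1.06, b = 1.14, c = 1.
  Discriminant D = b^2 - 4ac = (1.14)^2 - 4*(1.06)*1 = 1.2996 - (4.24) = -2.9404.
  D < 0, so the roots are the complex-conjugate pair z = (-b +/- i sqrt(-D)) / (2a) = -0.5377 +/- 0.8088i.
  For a conjugate pair |z|^2 = z * conj(z) = (product of roots) = c/a = 1/(1.06) = 0.943396, so |z| = sqrt(0.943396) = 0.9713 for both roots.
Moduli of all roots: 5.0000, 0.9713, 0.9713.
All moduli strictly greater than 1? No.
Verdict: Not invertible.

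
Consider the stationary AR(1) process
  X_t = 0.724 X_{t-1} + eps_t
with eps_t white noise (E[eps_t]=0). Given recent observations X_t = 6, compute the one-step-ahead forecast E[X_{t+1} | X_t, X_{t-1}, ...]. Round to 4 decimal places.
E[X_{t+1} \mid \mathcal F_t] = 4.3440

For an AR(p) model X_t = c + sum_i phi_i X_{t-i} + eps_t, the
one-step-ahead conditional mean is
  E[X_{t+1} | X_t, ...] = c + sum_i phi_i X_{t+1-i}.
Substitute known values:
  E[X_{t+1} | ...] = (0.724) * (6)
                   = 4.3440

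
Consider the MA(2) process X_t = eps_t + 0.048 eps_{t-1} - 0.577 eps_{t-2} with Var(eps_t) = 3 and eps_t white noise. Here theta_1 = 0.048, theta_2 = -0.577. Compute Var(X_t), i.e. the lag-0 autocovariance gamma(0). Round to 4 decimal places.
\gamma(0) = 4.0057

For an MA(q) process X_t = eps_t + sum_i theta_i eps_{t-i} with
Var(eps_t) = sigma^2, the variance is
  gamma(0) = sigma^2 * (1 + sum_i theta_i^2).
  sum_i theta_i^2 = (0.048)^2 + (-0.577)^2 = 0.002304 + 0.332929 = 0.335233.
  gamma(0) = 3 * (1 + 0.335233) = 3 * 1.335233 = 4.005699, which rounds to 4.0057.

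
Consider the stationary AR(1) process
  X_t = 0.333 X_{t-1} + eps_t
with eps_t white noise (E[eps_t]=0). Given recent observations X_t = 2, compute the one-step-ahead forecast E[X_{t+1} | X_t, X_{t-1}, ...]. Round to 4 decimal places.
E[X_{t+1} \mid \mathcal F_t] = 0.6660

For an AR(p) model X_t = c + sum_i phi_i X_{t-i} + eps_t, the
one-step-ahead conditional mean is
  E[X_{t+1} | X_t, ...] = c + sum_i phi_i X_{t+1-i}.
Substitute known values:
  E[X_{t+1} | ...] = (0.333) * (2)
                   = 0.6660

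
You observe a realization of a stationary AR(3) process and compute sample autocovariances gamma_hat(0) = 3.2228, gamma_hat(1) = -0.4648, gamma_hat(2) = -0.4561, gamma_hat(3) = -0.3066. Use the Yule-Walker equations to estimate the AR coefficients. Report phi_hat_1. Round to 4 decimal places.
\hat\phi_{1} = -0.1930

The Yule-Walker equations for an AR(p) process read, in matrix form,
  Gamma_p phi = r_p,   with   (Gamma_p)_{ij} = gamma(|i - j|),
                       (r_p)_i = gamma(i),   i,j = 1..p.
Substitute the sample gammas (Toeplitz matrix and right-hand side of size 3):
  Gamma_p = [[3.2228, -0.4648, -0.4561], [-0.4648, 3.2228, -0.4648], [-0.4561, -0.4648, 3.2228]]
  r_p     = [-0.4648, -0.4561, -0.3066]
Written out (R1..R3):
  (R1) 3.2228 phi_1 - 0.4648 phi_2 - 0.4561 phi_3 = -0.4648
  (R2) -0.4648 phi_1 + 3.2228 phi_2 - 0.4648 phi_3 = -0.4561
  (R3) -0.4561 phi_1 - 0.4648 phi_2 + 3.2228 phi_3 = -0.3066
Gaussian elimination:
  R2 <- R2 - (-0.4648/3.2228) R1 = R2 - (-0.144222) R1:  3.155765 phi_2 - 0.53058 phi_3 = -0.523135
  R3 <- R3 - (-0.4561/3.2228) R1 = R3 - (-0.141523) R1:  -0.53058 phi_2 + 3.158251 phi_3 = -0.37238
  R3 <- R3 - (-0.53058/3.155765) R2 = R3 - (-0.16813) R2:  3.069045 phi_3 = -0.460335
Back-substitution:
  phi_hat_3 = -0.460335 / 3.069045 = -0.149993
  phi_hat_2 = (-0.523135 - (-0.53058)(-0.149993)) / 3.155765 = -0.190989
  phi_hat_1 = (-0.4648 - (-0.4648)(-0.190989) - (-0.4561)(-0.149993)) / 3.2228 = -0.192995
So phi_hat = [-0.1930, -0.1910, -0.1500].
Therefore phi_hat_1 = -0.1930.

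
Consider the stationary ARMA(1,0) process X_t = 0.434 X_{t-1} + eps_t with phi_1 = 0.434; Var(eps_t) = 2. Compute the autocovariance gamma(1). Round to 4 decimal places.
\gamma(1) = 1.0694

Multiply the model equation by X_{t-k} and take expectations. With theta_0 = psi_0 = 1 and psi_j the MA(infinity) weights, this gives
  gamma(k) - sum_i phi_i gamma(k-i) = c_k,
  c_k = sigma^2 * sum_{j=k..q} theta_j psi_{j-k}   (c_k = 0 for k > q),
using gamma(-m) = gamma(m).
Pure AR (q = 0): c_0 = sigma^2 = 2, c_k = 0 for k >= 1.
Equations for k = 0 and k = 1 (AR order 1):
  gamma(0) = phi_1 gamma(1) + c_0
  gamma(1) = phi_1 gamma(0) + c_1
Substituting the second into the first: gamma(0) (1 - phi_1^2) = c_0 + phi_1 c_1, so
  gamma(0) = c_0 / (1 - phi_1^2) = 2 / (1 - (0.434)^2) = 2 / 0.811644 = 2.464135.
  gamma(1) = phi_1 gamma(0) = (0.434)(2.464135) = 1.069434.
Therefore gamma(1) = 1.0694 (to 4 decimal places).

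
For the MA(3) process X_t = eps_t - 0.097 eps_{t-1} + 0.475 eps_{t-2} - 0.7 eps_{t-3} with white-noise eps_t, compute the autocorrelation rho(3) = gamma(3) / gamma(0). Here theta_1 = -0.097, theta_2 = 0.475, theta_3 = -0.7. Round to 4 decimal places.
\rho(3) = -0.4058

For an MA(q) process with theta_0 = 1, the autocovariance is
  gamma(k) = sigma^2 * sum_{i=0..q-k} theta_i * theta_{i+k},
and rho(k) = gamma(k) / gamma(0). Sigma^2 cancels.
  numerator   = (1)*(-0.7) = -0.7.
  denominator = (1)^2 + (-0.097)^2 + (0.475)^2 + (-0.7)^2 = 1.725034.
  rho(3) = -0.7 / 1.725034 = -0.4058.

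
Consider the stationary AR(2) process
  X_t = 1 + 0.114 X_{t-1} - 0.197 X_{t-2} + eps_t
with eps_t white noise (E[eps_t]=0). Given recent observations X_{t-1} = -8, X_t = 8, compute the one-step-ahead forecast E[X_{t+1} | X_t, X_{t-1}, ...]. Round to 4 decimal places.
E[X_{t+1} \mid \mathcal F_t] = 3.4880

For an AR(p) model X_t = c + sum_i phi_i X_{t-i} + eps_t, the
one-step-ahead conditional mean is
  E[X_{t+1} | X_t, ...] = c + sum_i phi_i X_{t+1-i}.
Substitute known values:
  E[X_{t+1} | ...] = 1 + (0.114) * (8) + (-0.197) * (-8)
                   = 3.4880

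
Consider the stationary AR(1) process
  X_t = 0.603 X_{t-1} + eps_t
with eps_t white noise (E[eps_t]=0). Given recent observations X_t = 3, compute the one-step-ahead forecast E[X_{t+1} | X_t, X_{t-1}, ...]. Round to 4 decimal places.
E[X_{t+1} \mid \mathcal F_t] = 1.8090

For an AR(p) model X_t = c + sum_i phi_i X_{t-i} + eps_t, the
one-step-ahead conditional mean is
  E[X_{t+1} | X_t, ...] = c + sum_i phi_i X_{t+1-i}.
Substitute known values:
  E[X_{t+1} | ...] = (0.603) * (3)
                   = 1.8090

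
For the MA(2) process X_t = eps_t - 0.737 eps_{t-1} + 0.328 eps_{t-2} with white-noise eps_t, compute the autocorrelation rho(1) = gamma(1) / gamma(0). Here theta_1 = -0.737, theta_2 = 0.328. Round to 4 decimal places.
\rho(1) = -0.5929

For an MA(q) process with theta_0 = 1, the autocovariance is
  gamma(k) = sigma^2 * sum_{i=0..q-k} theta_i * theta_{i+k},
and rho(k) = gamma(k) / gamma(0). Sigma^2 cancels.
  numerator   = (1)*(-0.737) + (-0.737)*(0.328) = -0.978736.
  denominator = (1)^2 + (-0.737)^2 + (0.328)^2 = 1.650753.
  rho(1) = -0.978736 / 1.650753 = -0.5929.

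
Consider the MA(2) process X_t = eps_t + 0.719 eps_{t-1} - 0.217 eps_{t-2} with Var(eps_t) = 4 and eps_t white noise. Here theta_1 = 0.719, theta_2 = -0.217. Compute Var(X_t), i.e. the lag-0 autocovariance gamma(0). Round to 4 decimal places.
\gamma(0) = 6.2562

For an MA(q) process X_t = eps_t + sum_i theta_i eps_{t-i} with
Var(eps_t) = sigma^2, the variance is
  gamma(0) = sigma^2 * (1 + sum_i theta_i^2).
  sum_i theta_i^2 = (0.719)^2 + (-0.217)^2 = 0.516961 + 0.047089 = 0.56405.
  gamma(0) = 4 * (1 + 0.56405) = 4 * 1.56405 = 6.2562.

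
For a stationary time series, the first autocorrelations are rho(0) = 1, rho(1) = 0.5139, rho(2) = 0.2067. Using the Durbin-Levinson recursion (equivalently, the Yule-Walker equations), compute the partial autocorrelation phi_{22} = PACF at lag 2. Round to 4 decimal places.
\phi_{22} = -0.0780

The PACF at lag k is phi_{kk}, the last component of the solution
to the Yule-Walker system G_k phi = r_k where
  (G_k)_{ij} = rho(|i - j|), (r_k)_i = rho(i), i,j = 1..k.
Equivalently, Durbin-Levinson gives phi_{kk} iteratively:
  phi_{11} = rho(1)
  phi_{kk} = [rho(k) - sum_{j=1..k-1} phi_{k-1,j} rho(k-j)]
            / [1 - sum_{j=1..k-1} phi_{k-1,j} rho(j)],
  phi_{k,j} = phi_{k-1,j} - phi_{kk} phi_{k-1,k-j},  j = 1..k-1.
Step k = 1:
  phi_11 = rho(1) = 0.5139.
Step k = 2:
  phi_22 = [rho(2) - phi_11 rho(1)] / [1 - phi_11 rho(1)] = [0.2067 - (0.5139)(0.5139)] / [1 - (0.5139)(0.5139)]
         = -0.05739321 / 0.73590679 = -0.078.
Therefore phi_{22} = -0.0780.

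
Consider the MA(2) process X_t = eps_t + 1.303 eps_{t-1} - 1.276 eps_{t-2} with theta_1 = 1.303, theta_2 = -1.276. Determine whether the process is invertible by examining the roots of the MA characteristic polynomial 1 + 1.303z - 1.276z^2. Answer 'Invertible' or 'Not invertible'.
\text{Not invertible}

The MA(q) characteristic polynomial is P(z) = 1 + 1.303z - 1.276z^2.
Invertibility requires all roots to lie outside the unit circle, i.e. |z| > 1 for every root.
Set 1 + (1.303) z + (-1.276) z^2 = 0, i.e. a z^2 + b z + c = 0 with a = -1.276, b = 1.303, c = 1.
Discriminant D = b^2 - 4ac = (1.303)^2 - 4*(-1.276)*1 = 1.697809 - (-5.104) = 6.801809.
D >= 0, so the roots are real: z = (-b +/- sqrt(D)) / (2a) = (-1.303 +/- 2.608028) / (-2.552).
  z_1 = (-1.303 + 2.608028) / (-2.552) = -0.5114,   |z_1| = 0.5114.
  z_2 = (-1.303 - 2.608028) / (-2.552) = 1.5325,   |z_2| = 1.5325.
Moduli of all roots: 0.5114, 1.5325.
All moduli strictly greater than 1? No.
Verdict: Not invertible.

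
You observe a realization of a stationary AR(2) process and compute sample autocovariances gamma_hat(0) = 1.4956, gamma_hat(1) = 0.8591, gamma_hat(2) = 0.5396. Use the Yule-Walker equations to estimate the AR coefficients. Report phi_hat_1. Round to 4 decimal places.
\hat\phi_{1} = 0.5480

The Yule-Walker equations for an AR(p) process read, in matrix form,
  Gamma_p phi = r_p,   with   (Gamma_p)_{ij} = gamma(|i - j|),
                       (r_p)_i = gamma(i),   i,j = 1..p.
Substitute the sample gammas (Toeplitz matrix and right-hand side of size 2):
  Gamma_p = [[1.4956, 0.8591], [0.8591, 1.4956]]
  r_p     = [0.8591, 0.5396]
Written out:
  1.4956 phi_1 + 0.8591 phi_2 = 0.8591
  0.8591 phi_1 + 1.4956 phi_2 = 0.5396
Solve by Cramer's rule:
  det = gamma(0)^2 - gamma(1)^2 = (1.4956)^2 - (0.8591)^2 = 2.23681936 - 0.73805281 = 1.49876655
  phi_hat_1 = [gamma(1) gamma(0) - gamma(1) gamma(2)] / det = [(0.8591)(1.4956) - (0.8591)(0.5396)] / 1.49876655 = 0.8212996 / 1.49876655 = 0.548
  phi_hat_2 = [gamma(0) gamma(2) - gamma(1)^2] / det = [(1.4956)(0.5396) - (0.8591)^2] / 1.49876655 = 0.06897295 / 1.49876655 = 0.046
So phi_hat = [0.5480, 0.0460].
Therefore phi_hat_1 = 0.5480.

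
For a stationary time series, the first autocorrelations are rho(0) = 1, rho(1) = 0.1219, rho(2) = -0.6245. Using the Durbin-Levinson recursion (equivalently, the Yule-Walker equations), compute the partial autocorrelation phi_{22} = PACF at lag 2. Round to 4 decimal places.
\phi_{22} = -0.6490

The PACF at lag k is phi_{kk}, the last component of the solution
to the Yule-Walker system G_k phi = r_k where
  (G_k)_{ij} = rho(|i - j|), (r_k)_i = rho(i), i,j = 1..k.
Equivalently, Durbin-Levinson gives phi_{kk} iteratively:
  phi_{11} = rho(1)
  phi_{kk} = [rho(k) - sum_{j=1..k-1} phi_{k-1,j} rho(k-j)]
            / [1 - sum_{j=1..k-1} phi_{k-1,j} rho(j)],
  phi_{k,j} = phi_{k-1,j} - phi_{kk} phi_{k-1,k-j},  j = 1..k-1.
Step k = 1:
  phi_11 = rho(1) = 0.1219.
Step k = 2:
  phi_22 = [rho(2) - phi_11 rho(1)] / [1 - phi_11 rho(1)] = [-0.6245 - (0.1219)(0.1219)] / [1 - (0.1219)(0.1219)]
         = -0.63935961 / 0.98514039 = -0.649.
Therefore phi_{22} = -0.6490.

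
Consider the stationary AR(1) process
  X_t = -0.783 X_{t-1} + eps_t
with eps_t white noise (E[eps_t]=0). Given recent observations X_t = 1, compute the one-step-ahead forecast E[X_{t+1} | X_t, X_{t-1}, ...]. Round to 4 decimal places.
E[X_{t+1} \mid \mathcal F_t] = -0.7830

For an AR(p) model X_t = c + sum_i phi_i X_{t-i} + eps_t, the
one-step-ahead conditional mean is
  E[X_{t+1} | X_t, ...] = c + sum_i phi_i X_{t+1-i}.
Substitute known values:
  E[X_{t+1} | ...] = (-0.783) * (1)
                   = -0.7830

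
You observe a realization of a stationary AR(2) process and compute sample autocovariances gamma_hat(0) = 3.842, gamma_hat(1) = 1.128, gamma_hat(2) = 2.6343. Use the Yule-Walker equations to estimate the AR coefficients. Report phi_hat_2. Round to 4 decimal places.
\hat\phi_{2} = 0.6560

The Yule-Walker equations for an AR(p) process read, in matrix form,
  Gamma_p phi = r_p,   with   (Gamma_p)_{ij} = gamma(|i - j|),
                       (r_p)_i = gamma(i),   i,j = 1..p.
Substitute the sample gammas (Toeplitz matrix and right-hand side of size 2):
  Gamma_p = [[3.842, 1.128], [1.128, 3.842]]
  r_p     = [1.128, 2.6343]
Written out:
  3.842 phi_1 + 1.128 phi_2 = 1.128
  1.128 phi_1 + 3.842 phi_2 = 2.6343
Solve by Cramer's rule:
  det = gamma(0)^2 - gamma(1)^2 = (3.842)^2 - (1.128)^2 = 14.760964 - 1.272384 = 13.48858
  phi_hat_1 = [gamma(1) gamma(0) - gamma(1) gamma(2)] / det = [(1.128)(3.842) - (1.128)(2.6343)] / 13.48858 = 1.3622856 / 13.48858 = 0.101
  phi_hat_2 = [gamma(0) gamma(2) - gamma(1)^2] / det = [(3.842)(2.6343) - (1.128)^2] / 13.48858 = 8.8485966 / 13.48858 = 0.656
So phi_hat = [0.1010, 0.6560].
Therefore phi_hat_2 = 0.6560.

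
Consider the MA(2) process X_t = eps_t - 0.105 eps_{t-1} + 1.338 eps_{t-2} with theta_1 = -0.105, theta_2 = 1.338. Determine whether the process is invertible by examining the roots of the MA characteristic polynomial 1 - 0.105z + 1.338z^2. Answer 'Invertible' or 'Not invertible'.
\text{Not invertible}

The MA(q) characteristic polynomial is P(z) = 1 - 0.105z + 1.338z^2.
Invertibility requires all roots to lie outside the unit circle, i.e. |z| > 1 for every root.
Set 1 + (-0.105) z + (1.338) z^2 = 0, i.e. a z^2 + b z + c = 0 with a = 1.338, b = -0.105, c = 1.
Discriminant D = b^2 - 4ac = (-0.105)^2 - 4*(1.338)*1 = 0.011025 - (5.352) = -5.340975.
D < 0, so the roots are the complex-conjugate pair z = (-b +/- i sqrt(-D)) / (2a) = 0.0392 +/- 0.8636i.
For a conjugate pair |z|^2 = z * conj(z) = (product of roots) = c/a = 1/(1.338) = 0.747384, so |z| = sqrt(0.747384) = 0.8645 for both roots.
Moduli of all roots: 0.8645, 0.8645.
All moduli strictly greater than 1? No.
Verdict: Not invertible.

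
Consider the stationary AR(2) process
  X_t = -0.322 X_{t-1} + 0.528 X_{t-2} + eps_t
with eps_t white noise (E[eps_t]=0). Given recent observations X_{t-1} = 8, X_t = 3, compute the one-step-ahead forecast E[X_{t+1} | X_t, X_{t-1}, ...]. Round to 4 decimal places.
E[X_{t+1} \mid \mathcal F_t] = 3.2580

For an AR(p) model X_t = c + sum_i phi_i X_{t-i} + eps_t, the
one-step-ahead conditional mean is
  E[X_{t+1} | X_t, ...] = c + sum_i phi_i X_{t+1-i}.
Substitute known values:
  E[X_{t+1} | ...] = (-0.322) * (3) + (0.528) * (8)
                   = 3.2580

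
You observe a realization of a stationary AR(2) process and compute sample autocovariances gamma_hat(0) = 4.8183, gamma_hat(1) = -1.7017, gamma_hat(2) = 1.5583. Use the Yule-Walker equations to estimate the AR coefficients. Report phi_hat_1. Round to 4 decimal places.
\hat\phi_{1} = -0.2730

The Yule-Walker equations for an AR(p) process read, in matrix form,
  Gamma_p phi = r_p,   with   (Gamma_p)_{ij} = gamma(|i - j|),
                       (r_p)_i = gamma(i),   i,j = 1..p.
Substitute the sample gammas (Toeplitz matrix and right-hand side of size 2):
  Gamma_p = [[4.8183, -1.7017], [-1.7017, 4.8183]]
  r_p     = [-1.7017, 1.5583]
Written out:
  4.8183 phi_1 - 1.7017 phi_2 = -1.7017
  -1.7017 phi_1 + 4.8183 phi_2 = 1.5583
Solve by Cramer's rule:
  det = gamma(0)^2 - gamma(1)^2 = (4.8183)^2 - (-1.7017)^2 = 23.21601489 - 2.89578289 = 20.320232
  phi_hat_1 = [gamma(1) gamma(0) - gamma(1) gamma(2)] / det = [(-1.7017)(4.8183) - (-1.7017)(1.5583)] / 20.320232 = -5.547542 / 20.320232 = -0.273
  phi_hat_2 = [gamma(0) gamma(2) - gamma(1)^2] / det = [(4.8183)(1.5583) - (-1.7017)^2] / 20.320232 = 4.612574 / 20.320232 = 0.227
So phi_hat = [-0.2730, 0.2270].
Therefore phi_hat_1 = -0.2730.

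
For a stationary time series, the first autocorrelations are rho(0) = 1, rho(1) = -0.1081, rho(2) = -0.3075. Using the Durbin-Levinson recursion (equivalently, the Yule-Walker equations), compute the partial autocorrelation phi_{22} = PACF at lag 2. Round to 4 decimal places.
\phi_{22} = -0.3230

The PACF at lag k is phi_{kk}, the last component of the solution
to the Yule-Walker system G_k phi = r_k where
  (G_k)_{ij} = rho(|i - j|), (r_k)_i = rho(i), i,j = 1..k.
Equivalently, Durbin-Levinson gives phi_{kk} iteratively:
  phi_{11} = rho(1)
  phi_{kk} = [rho(k) - sum_{j=1..k-1} phi_{k-1,j} rho(k-j)]
            / [1 - sum_{j=1..k-1} phi_{k-1,j} rho(j)],
  phi_{k,j} = phi_{k-1,j} - phi_{kk} phi_{k-1,k-j},  j = 1..k-1.
Step k = 1:
  phi_11 = rho(1) = -0.1081.
Step k = 2:
  phi_22 = [rho(2) - phi_11 rho(1)] / [1 - phi_11 rho(1)] = [-0.3075 - (-0.1081)(-0.1081)] / [1 - (-0.1081)(-0.1081)]
         = -0.31918561 / 0.98831439 = -0.323.
Therefore phi_{22} = -0.3230.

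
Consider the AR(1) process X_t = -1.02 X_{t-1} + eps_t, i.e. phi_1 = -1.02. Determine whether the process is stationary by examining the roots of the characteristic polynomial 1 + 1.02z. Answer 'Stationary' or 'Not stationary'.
\text{Not stationary}

The AR(p) characteristic polynomial is P(z) = 1 + 1.02z.
Stationarity requires all roots to lie outside the unit circle, i.e. |z| > 1 for every root.
This is linear in z: 1 + (1.02) z = 0  =>  z = -1/(1.02) = -0.980392,  |z| = 0.980392.
Moduli of all roots: 0.9804.
All moduli strictly greater than 1? No.
Verdict: Not stationary.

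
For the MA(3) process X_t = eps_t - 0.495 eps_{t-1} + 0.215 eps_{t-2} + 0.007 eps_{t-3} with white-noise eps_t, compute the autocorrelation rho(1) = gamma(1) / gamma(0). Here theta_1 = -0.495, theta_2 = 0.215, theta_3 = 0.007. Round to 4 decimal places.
\rho(1) = -0.4646

For an MA(q) process with theta_0 = 1, the autocovariance is
  gamma(k) = sigma^2 * sum_{i=0..q-k} theta_i * theta_{i+k},
and rho(k) = gamma(k) / gamma(0). Sigma^2 cancels.
  numerator   = (1)*(-0.495) + (-0.495)*(0.215) + (0.215)*(0.007) = -0.59992.
  denominator = (1)^2 + (-0.495)^2 + (0.215)^2 + (0.007)^2 = 1.291299.
  rho(1) = -0.59992 / 1.291299 = -0.4646.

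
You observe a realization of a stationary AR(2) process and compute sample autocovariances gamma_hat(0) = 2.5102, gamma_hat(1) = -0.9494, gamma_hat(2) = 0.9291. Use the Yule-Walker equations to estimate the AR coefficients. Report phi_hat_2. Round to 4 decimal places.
\hat\phi_{2} = 0.2650

The Yule-Walker equations for an AR(p) process read, in matrix form,
  Gamma_p phi = r_p,   with   (Gamma_p)_{ij} = gamma(|i - j|),
                       (r_p)_i = gamma(i),   i,j = 1..p.
Substitute the sample gammas (Toeplitz matrix and right-hand side of size 2):
  Gamma_p = [[2.5102, -0.9494], [-0.9494, 2.5102]]
  r_p     = [-0.9494, 0.9291]
Written out:
  2.5102 phi_1 - 0.9494 phi_2 = -0.9494
  -0.9494 phi_1 + 2.5102 phi_2 = 0.9291
Solve by Cramer's rule:
  det = gamma(0)^2 - gamma(1)^2 = (2.5102)^2 - (-0.9494)^2 = 6.30110404 - 0.90136036 = 5.39974368
  phi_hat_1 = [gamma(1) gamma(0) - gamma(1) gamma(2)] / det = [(-0.9494)(2.5102) - (-0.9494)(0.9291)] / 5.39974368 = -1.50109634 / 5.39974368 = -0.278
  phi_hat_2 = [gamma(0) gamma(2) - gamma(1)^2] / det = [(2.5102)(0.9291) - (-0.9494)^2] / 5.39974368 = 1.43086646 / 5.39974368 = 0.265
So phi_hat = [-0.2780, 0.2650].
Therefore phi_hat_2 = 0.2650.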